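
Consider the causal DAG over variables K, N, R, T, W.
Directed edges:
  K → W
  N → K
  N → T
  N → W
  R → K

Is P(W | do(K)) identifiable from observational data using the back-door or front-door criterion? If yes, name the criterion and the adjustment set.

P(W|do(K)): backdoor, adjust for {N}.

desc(K)\{K}={W}; candidates ⊆ {N,R,T}.
size 0: {}; under {} K still reaches {N,R,T,W} ∋ W.
{N}: K⊥W given {N} in G with K→· removed — back-door holds.
P(W|do(K)) = Σ_{N} P(W|K,N)·P(N).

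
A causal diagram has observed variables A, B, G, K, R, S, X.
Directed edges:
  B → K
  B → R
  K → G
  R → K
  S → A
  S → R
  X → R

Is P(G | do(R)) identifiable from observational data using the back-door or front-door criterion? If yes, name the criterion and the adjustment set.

P(G|do(R)): backdoor, adjust for {B}.

desc(R)\{R}={G,K}; candidates ⊆ {A,B,S,X}.
size 0: {}; under {} R still reaches {A,B,G,K,S,X} ∋ G.
{B}: R⊥G given {B} in G with R→· removed — back-door holds.
P(G|do(R)) = Σ_{B} P(G|R,B)·P(B).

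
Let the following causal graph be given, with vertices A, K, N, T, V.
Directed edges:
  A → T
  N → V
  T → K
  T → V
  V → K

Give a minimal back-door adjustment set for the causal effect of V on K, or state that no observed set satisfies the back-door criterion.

V→K: minimal back-door set {T}.

desc(V)\{V}={K}; candidates ⊆ {A,N,T}.
size 0: {}; under {} V still reaches {A,K,N,T} ∋ K.
{T}: V⊥K given {T} in G with V→· removed — back-door holds.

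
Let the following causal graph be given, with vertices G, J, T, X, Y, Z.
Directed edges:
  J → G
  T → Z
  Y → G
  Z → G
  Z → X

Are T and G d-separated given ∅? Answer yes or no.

Bayes-Ball from T | ∅ reaches {G,X,Z}.
G ∈ reach(T|∅) ⇒ T ⊥̸ G | ∅.

No — T and G are d-connected given ∅.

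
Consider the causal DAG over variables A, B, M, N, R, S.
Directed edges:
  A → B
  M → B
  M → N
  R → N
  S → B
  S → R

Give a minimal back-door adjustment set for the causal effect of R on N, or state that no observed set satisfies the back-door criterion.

desc(R)\{R}={N}; candidates ⊆ {A,B,M,S}.
∅: R⊥N given ∅ in G with R→· removed — back-door holds.

R→N: minimal back-door set ∅.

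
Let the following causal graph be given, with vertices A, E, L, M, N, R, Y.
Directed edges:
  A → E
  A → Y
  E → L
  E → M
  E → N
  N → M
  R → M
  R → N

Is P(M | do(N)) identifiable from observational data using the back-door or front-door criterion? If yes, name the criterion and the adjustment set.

P(M|do(N)): backdoor, adjust for {E, R}.

desc(N)\{N}={M}; candidates ⊆ {A,E,L,R,Y}.
size 0: {}; under {} N still reaches {A,E,L,M,R,Y} ∋ M.
size 1: {A}, {E}, {L} …(+2); under {A} N still reaches {E,L,M,R} ∋ M.
{E,R}: N⊥M given {E,R} in G with N→· removed — back-door holds.
P(M|do(N)) = Σ_{E,R} P(M|N,E,R)·P(E,R).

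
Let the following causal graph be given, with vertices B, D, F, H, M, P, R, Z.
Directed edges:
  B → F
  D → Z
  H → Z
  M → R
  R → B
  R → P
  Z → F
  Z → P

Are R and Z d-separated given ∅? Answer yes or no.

Yes — R ⊥ Z | ∅.

Bayes-Ball from R | ∅ reaches {B,F,M,P}.
Z ∉ reach(R|∅) ⇒ R ⊥ Z | ∅.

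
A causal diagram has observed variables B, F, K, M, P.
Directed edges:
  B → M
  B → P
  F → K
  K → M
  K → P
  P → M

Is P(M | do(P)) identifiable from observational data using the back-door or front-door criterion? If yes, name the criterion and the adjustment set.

desc(P)\{P}={M}; candidates ⊆ {B,F,K}.
size 0: {}; under {} P still reaches {B,F,K,M} ∋ M.
size 1: {B}, {F}, {K}; under {B} P still reaches {F,K,M} ∋ M.
{B,K}: P⊥M given {B,K} in G with P→· removed — back-door holds.
P(M|do(P)) = Σ_{B,K} P(M|P,B,K)·P(B,K).

P(M|do(P)): backdoor, adjust for {B, K}.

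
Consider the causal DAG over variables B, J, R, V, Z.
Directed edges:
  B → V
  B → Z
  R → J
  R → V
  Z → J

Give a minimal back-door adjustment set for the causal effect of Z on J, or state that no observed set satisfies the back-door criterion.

Z→J: minimal back-door set ∅.

desc(Z)\{Z}={J}; candidates ⊆ {B,R,V}.
∅: Z⊥J given ∅ in G with Z→· removed — back-door holds.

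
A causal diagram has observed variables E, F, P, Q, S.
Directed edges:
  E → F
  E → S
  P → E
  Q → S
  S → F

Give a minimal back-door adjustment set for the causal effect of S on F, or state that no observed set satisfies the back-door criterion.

S→F: minimal back-door set {E}.

desc(S)\{S}={F}; candidates ⊆ {E,P,Q}.
size 0: {}; under {} S still reaches {E,F,P,Q} ∋ F.
{E}: S⊥F given {E} in G with S→· removed — back-door holds.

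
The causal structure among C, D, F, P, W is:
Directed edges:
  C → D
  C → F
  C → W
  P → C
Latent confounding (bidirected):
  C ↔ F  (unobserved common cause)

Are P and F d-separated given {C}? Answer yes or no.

No — P and F are d-connected given {C}.

Bayes-Ball from P | {C} reaches {F}.
F ∈ reach(P|{C}) ⇒ P ⊥̸ F | {C}.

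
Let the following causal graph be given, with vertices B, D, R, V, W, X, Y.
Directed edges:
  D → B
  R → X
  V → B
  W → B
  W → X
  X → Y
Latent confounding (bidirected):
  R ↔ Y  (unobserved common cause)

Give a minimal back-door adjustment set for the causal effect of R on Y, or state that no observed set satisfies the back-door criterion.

R→Y: no observed back-door set.

desc(R)\{R}={X,Y}; candidates ⊆ {B,D,V,W}.
R↔Y: latent back-door arc(s) into R.
size 0: {}; under {} R still reaches {Y} ∋ Y.
size 1: {B}, {D}, {V} …(+1); under {B} R still reaches {Y} ∋ Y.
size 2: {B,D}, {B,V}, {B,W} …(+3); under {B,D} R still reaches {Y} ∋ Y.
R↔Y cannot be blocked by any observed set — no back-door set.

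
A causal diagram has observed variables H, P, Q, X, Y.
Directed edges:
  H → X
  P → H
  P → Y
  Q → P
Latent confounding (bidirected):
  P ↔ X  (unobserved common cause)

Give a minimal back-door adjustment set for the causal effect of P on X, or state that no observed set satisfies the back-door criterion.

P→X: no observed back-door set.

desc(P)\{P}={H,X,Y}; candidates ⊆ {Q}.
P↔X: latent back-door arc(s) into P.
size 0: {}; under {} P still reaches {Q,X} ∋ X.
size 1: {Q}; under {Q} P still reaches {X} ∋ X.
P↔X cannot be blocked by any observed set — no back-door set.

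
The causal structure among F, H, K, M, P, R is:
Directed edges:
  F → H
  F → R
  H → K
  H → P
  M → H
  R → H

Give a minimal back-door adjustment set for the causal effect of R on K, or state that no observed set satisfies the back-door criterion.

desc(R)\{R}={H,K,P}; candidates ⊆ {F,M}.
size 0: {}; under {} R still reaches {F,H,K,P} ∋ K.
{F}: R⊥K given {F} in G with R→· removed — back-door holds.

R→K: minimal back-door set {F}.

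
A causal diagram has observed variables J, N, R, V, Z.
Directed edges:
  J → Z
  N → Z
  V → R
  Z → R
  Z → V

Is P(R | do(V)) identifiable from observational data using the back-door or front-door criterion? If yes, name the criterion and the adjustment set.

desc(V)\{V}={R}; candidates ⊆ {J,N,Z}.
size 0: {}; under {} V still reaches {J,N,R,Z} ∋ R.
{Z}: V⊥R given {Z} in G with V→· removed — back-door holds.
P(R|do(V)) = Σ_{Z} P(R|V,Z)·P(Z).

P(R|do(V)): backdoor, adjust for {Z}.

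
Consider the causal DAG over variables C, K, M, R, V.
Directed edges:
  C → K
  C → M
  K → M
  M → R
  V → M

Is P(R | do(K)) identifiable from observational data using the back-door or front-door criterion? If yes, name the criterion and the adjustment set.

P(R|do(K)): backdoor, adjust for {C}.

desc(K)\{K}={M,R}; candidates ⊆ {C,V}.
size 0: {}; under {} K still reaches {C,M,R} ∋ R.
{C}: K⊥R given {C} in G with K→· removed — back-door holds.
P(R|do(K)) = Σ_{C} P(R|K,C)·P(C).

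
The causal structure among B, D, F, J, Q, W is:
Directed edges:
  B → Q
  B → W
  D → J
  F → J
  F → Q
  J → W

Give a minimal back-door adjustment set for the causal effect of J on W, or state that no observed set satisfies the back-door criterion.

desc(J)\{J}={W}; candidates ⊆ {B,D,F,Q}.
∅: J⊥W given ∅ in G with J→· removed — back-door holds.

J→W: minimal back-door set ∅.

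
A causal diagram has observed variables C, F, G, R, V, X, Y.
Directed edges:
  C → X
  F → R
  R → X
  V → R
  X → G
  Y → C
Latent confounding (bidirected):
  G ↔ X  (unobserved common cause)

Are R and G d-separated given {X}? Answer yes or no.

Bayes-Ball from R | {X} reaches {C,F,G,V,Y}.
G ∈ reach(R|{X}) ⇒ R ⊥̸ G | {X}.

No — R and G are d-connected given {X}.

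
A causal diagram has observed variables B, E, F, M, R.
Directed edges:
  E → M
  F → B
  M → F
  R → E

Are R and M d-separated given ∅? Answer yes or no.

Bayes-Ball from R | ∅ reaches {B,E,F,M}.
M ∈ reach(R|∅) ⇒ R ⊥̸ M | ∅.

No — R and M are d-connected given ∅.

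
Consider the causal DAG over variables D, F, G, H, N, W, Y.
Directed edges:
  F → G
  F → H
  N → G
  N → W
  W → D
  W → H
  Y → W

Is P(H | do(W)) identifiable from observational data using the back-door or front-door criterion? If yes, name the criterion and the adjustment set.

P(H|do(W)): backdoor, adjust for ∅.

desc(W)\{W}={D,H}; candidates ⊆ {F,G,N,Y}.
∅: W⊥H given ∅ in G with W→· removed — back-door holds.
P(H|do(W)) = P(H|W) — no adjustment needed.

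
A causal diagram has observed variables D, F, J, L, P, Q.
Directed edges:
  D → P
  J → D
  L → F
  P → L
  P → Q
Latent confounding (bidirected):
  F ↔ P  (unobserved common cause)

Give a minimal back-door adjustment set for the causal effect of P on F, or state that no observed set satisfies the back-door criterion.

P→F: no observed back-door set.

desc(P)\{P}={F,L,Q}; candidates ⊆ {D,J}.
P↔F: latent back-door arc(s) into P.
size 0: {}; under {} P still reaches {D,F,J} ∋ F.
size 1: {D}, {J}; under {D} P still reaches {F} ∋ F.
size 2: {D,J}; under {D,J} P still reaches {F} ∋ F.
P↔F cannot be blocked by any observed set — no back-door set.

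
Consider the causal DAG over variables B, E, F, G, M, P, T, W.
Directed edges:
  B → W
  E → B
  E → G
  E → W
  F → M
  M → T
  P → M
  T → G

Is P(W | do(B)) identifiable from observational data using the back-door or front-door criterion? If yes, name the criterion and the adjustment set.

P(W|do(B)): backdoor, adjust for {E}.

desc(B)\{B}={W}; candidates ⊆ {E,F,G,M,P,T}.
size 0: {}; under {} B still reaches {E,G,W} ∋ W.
{E}: B⊥W given {E} in G with B→· removed — back-door holds.
P(W|do(B)) = Σ_{E} P(W|B,E)·P(E).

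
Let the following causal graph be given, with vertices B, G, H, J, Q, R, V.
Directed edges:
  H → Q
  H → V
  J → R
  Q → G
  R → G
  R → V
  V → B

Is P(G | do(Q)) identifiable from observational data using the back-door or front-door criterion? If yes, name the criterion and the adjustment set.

P(G|do(Q)): backdoor, adjust for ∅.

desc(Q)\{Q}={G}; candidates ⊆ {B,H,J,R,V}.
∅: Q⊥G given ∅ in G with Q→· removed — back-door holds.
P(G|do(Q)) = P(G|Q) — no adjustment needed.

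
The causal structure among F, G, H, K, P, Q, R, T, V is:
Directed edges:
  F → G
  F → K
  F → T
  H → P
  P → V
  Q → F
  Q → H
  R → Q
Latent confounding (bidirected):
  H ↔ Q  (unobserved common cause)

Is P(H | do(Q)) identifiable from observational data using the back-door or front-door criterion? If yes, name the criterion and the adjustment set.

desc(Q)\{Q}={F,G,H,K,P,T,V}; candidates ⊆ {R}.
Q↔H: latent back-door arc(s) into Q.
size 0: {}; under {} Q still reaches {H,P,R,V} ∋ H.
size 1: {R}; under {R} Q still reaches {H,P,V} ∋ H.
Q↔H cannot be blocked by any observed set — no back-door set.
No mediator lies on a directed Q→…→H path.
Neither criterion identifies P(H|do(Q)) in this graph.

P(H|do(Q)): not identifiable (no BD/FD set).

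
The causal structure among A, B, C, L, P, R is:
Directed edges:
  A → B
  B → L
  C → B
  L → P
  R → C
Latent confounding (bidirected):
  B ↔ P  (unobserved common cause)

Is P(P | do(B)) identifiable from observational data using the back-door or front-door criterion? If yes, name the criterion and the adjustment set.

P(P|do(B)): frontdoor, adjust for {L}.

desc(B)\{B}={L,P}; candidates ⊆ {A,C,R}.
B↔P: latent back-door arc(s) into B.
size 0: {}; under {} B still reaches {A,C,P,R} ∋ P.
size 1: {A}, {C}, {R}; under {A} B still reaches {C,P,R} ∋ P.
size 2: {A,C}, {A,R}, {C,R}; under {A,C} B still reaches {P} ∋ P.
B↔P cannot be blocked by any observed set — no back-door set.
{L}: (i) intercepts every directed B→P path; (ii) no back-door B→{L}; (iii) {B} blocks every back-door {L}→P. Front-door holds.
P(P|do(B)) = Σ_{L} P(L|B) Σ_{B'} P(P|L,B')P(B').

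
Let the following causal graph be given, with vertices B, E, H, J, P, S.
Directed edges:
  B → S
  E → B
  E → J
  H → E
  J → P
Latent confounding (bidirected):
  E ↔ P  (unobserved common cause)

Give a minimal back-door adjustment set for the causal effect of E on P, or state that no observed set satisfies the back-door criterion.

E→P: no observed back-door set.

desc(E)\{E}={B,J,P,S}; candidates ⊆ {H}.
E↔P: latent back-door arc(s) into E.
size 0: {}; under {} E still reaches {H,P} ∋ P.
size 1: {H}; under {H} E still reaches {P} ∋ P.
E↔P cannot be blocked by any observed set — no back-door set.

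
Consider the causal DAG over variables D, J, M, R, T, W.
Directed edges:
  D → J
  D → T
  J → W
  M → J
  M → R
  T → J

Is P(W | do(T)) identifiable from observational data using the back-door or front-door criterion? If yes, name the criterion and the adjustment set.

desc(T)\{T}={J,W}; candidates ⊆ {D,M,R}.
size 0: {}; under {} T still reaches {D,J,W} ∋ W.
{D}: T⊥W given {D} in G with T→· removed — back-door holds.
P(W|do(T)) = Σ_{D} P(W|T,D)·P(D).

P(W|do(T)): backdoor, adjust for {D}.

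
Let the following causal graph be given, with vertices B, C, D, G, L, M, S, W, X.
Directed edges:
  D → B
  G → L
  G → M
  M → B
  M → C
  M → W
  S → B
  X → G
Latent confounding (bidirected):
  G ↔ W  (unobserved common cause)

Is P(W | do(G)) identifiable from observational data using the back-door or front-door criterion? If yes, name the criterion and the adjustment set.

P(W|do(G)): frontdoor, adjust for {M}.

desc(G)\{G}={B,C,L,M,W}; candidates ⊆ {D,S,X}.
G↔W: latent back-door arc(s) into G.
size 0: {}; under {} G still reaches {W,X} ∋ W.
size 1: {D}, {S}, {X}; under {D} G still reaches {W,X} ∋ W.
size 2: {D,S}, {D,X}, {S,X}; under {D,S} G still reaches {W,X} ∋ W.
G↔W cannot be blocked by any observed set — no back-door set.
{M}: (i) intercepts every directed G→W path; (ii) no back-door G→{M}; (iii) {G} blocks every back-door {M}→W. Front-door holds.
P(W|do(G)) = Σ_{M} P(M|G) Σ_{G'} P(W|M,G')P(G').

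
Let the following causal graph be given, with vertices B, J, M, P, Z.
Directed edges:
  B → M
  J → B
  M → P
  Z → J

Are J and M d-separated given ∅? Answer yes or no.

Bayes-Ball from J | ∅ reaches {B,M,P,Z}.
M ∈ reach(J|∅) ⇒ J ⊥̸ M | ∅.

No — J and M are d-connected given ∅.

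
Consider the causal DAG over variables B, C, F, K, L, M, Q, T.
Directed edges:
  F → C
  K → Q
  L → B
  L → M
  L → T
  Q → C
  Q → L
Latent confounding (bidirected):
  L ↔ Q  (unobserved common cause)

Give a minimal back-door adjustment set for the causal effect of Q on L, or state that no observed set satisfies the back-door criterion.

Q→L: no observed back-door set.

desc(Q)\{Q}={B,C,L,M,T}; candidates ⊆ {F,K}.
Q↔L: latent back-door arc(s) into Q.
size 0: {}; under {} Q still reaches {B,K,L,M,T} ∋ L.
size 1: {F}, {K}; under {F} Q still reaches {B,K,L,M,T} ∋ L.
size 2: {F,K}; under {F,K} Q still reaches {B,L,M,T} ∋ L.
Q↔L cannot be blocked by any observed set — no back-door set.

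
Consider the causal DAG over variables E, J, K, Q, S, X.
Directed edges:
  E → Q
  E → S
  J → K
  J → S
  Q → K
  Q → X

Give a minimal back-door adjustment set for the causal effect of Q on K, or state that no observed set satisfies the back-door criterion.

desc(Q)\{Q}={K,X}; candidates ⊆ {E,J,S}.
∅: Q⊥K given ∅ in G with Q→· removed — back-door holds.

Q→K: minimal back-door set ∅.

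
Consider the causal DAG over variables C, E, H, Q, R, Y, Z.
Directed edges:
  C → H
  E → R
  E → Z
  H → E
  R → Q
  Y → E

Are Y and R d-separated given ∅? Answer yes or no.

Bayes-Ball from Y | ∅ reaches {E,Q,R,Z}.
R ∈ reach(Y|∅) ⇒ Y ⊥̸ R | ∅.

No — Y and R are d-connected given ∅.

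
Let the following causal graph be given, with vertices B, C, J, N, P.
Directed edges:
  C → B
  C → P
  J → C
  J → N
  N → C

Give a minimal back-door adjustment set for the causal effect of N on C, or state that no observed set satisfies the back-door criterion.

desc(N)\{N}={B,C,P}; candidates ⊆ {J}.
size 0: {}; under {} N still reaches {B,C,J,P} ∋ C.
{J}: N⊥C given {J} in G with N→· removed — back-door holds.

N→C: minimal back-door set {J}.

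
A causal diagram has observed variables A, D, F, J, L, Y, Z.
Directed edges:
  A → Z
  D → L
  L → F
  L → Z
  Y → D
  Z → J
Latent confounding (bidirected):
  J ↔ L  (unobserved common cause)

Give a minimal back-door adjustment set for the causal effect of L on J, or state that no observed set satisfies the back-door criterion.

L→J: no observed back-door set.

desc(L)\{L}={F,J,Z}; candidates ⊆ {A,D,Y}.
L↔J: latent back-door arc(s) into L.
size 0: {}; under {} L still reaches {D,J,Y} ∋ J.
size 1: {A}, {D}, {Y}; under {A} L still reaches {D,J,Y} ∋ J.
size 2: {A,D}, {A,Y}, {D,Y}; under {A,D} L still reaches {J} ∋ J.
L↔J cannot be blocked by any observed set — no back-door set.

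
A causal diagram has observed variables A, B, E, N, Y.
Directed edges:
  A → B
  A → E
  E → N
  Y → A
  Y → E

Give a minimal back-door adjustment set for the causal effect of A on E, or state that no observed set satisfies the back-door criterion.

desc(A)\{A}={B,E,N}; candidates ⊆ {Y}.
size 0: {}; under {} A still reaches {E,N,Y} ∋ E.
{Y}: A⊥E given {Y} in G with A→· removed — back-door holds.

A→E: minimal back-door set {Y}.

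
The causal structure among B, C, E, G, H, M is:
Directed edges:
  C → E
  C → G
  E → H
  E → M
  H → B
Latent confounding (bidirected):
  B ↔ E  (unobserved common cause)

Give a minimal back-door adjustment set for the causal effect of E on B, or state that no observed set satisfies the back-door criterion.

E→B: no observed back-door set.

desc(E)\{E}={B,H,M}; candidates ⊆ {C,G}.
E↔B: latent back-door arc(s) into E.
size 0: {}; under {} E still reaches {B,C,G} ∋ B.
size 1: {C}, {G}; under {C} E still reaches {B} ∋ B.
size 2: {C,G}; under {C,G} E still reaches {B} ∋ B.
E↔B cannot be blocked by any observed set — no back-door set.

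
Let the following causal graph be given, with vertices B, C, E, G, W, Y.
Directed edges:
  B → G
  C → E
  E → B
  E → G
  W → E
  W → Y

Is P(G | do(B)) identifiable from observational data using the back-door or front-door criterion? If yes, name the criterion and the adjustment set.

desc(B)\{B}={G}; candidates ⊆ {C,E,W,Y}.
size 0: {}; under {} B still reaches {C,E,G,W,Y} ∋ G.
{E}: B⊥G given {E} in G with B→· removed — back-door holds.
P(G|do(B)) = Σ_{E} P(G|B,E)·P(E).

P(G|do(B)): backdoor, adjust for {E}.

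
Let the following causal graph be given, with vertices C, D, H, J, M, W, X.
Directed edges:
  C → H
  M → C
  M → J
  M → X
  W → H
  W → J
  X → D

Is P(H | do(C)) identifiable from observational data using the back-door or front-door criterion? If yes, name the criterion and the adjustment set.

P(H|do(C)): backdoor, adjust for ∅.

desc(C)\{C}={H}; candidates ⊆ {D,J,M,W,X}.
∅: C⊥H given ∅ in G with C→· removed — back-door holds.
P(H|do(C)) = P(H|C) — no adjustment needed.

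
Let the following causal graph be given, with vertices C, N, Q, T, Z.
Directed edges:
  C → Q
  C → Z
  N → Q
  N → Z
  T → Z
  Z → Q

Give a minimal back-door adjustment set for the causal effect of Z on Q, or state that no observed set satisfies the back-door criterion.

Z→Q: minimal back-door set {C, N}.

desc(Z)\{Z}={Q}; candidates ⊆ {C,N,T}.
size 0: {}; under {} Z still reaches {C,N,Q,T} ∋ Q.
size 1: {C}, {N}, {T}; under {C} Z still reaches {N,Q,T} ∋ Q.
{C,N}: Z⊥Q given {C,N} in G with Z→· removed — back-door holds.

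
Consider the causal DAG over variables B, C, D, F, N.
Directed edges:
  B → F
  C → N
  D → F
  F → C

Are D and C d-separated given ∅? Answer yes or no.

Bayes-Ball from D | ∅ reaches {C,F,N}.
C ∈ reach(D|∅) ⇒ D ⊥̸ C | ∅.

No — D and C are d-connected given ∅.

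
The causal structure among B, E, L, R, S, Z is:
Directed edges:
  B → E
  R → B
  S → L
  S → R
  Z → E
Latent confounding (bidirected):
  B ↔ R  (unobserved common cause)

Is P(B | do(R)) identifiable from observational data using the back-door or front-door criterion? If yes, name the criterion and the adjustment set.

P(B|do(R)): not identifiable (no BD/FD set).

desc(R)\{R}={B,E}; candidates ⊆ {L,S,Z}.
R↔B: latent back-door arc(s) into R.
size 0: {}; under {} R still reaches {B,E,L,S} ∋ B.
size 1: {L}, {S}, {Z}; under {L} R still reaches {B,E,S} ∋ B.
size 2: {L,S}, {L,Z}, {S,Z}; under {L,S} R still reaches {B,E} ∋ B.
R↔B cannot be blocked by any observed set — no back-door set.
No mediator lies on a directed R→…→B path.
Neither criterion identifies P(B|do(R)) in this graph.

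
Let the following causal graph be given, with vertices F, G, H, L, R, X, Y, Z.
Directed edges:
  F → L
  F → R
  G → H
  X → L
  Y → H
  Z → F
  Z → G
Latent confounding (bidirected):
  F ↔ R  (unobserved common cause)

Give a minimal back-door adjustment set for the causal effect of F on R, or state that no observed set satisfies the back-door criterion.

F→R: no observed back-door set.

desc(F)\{F}={L,R}; candidates ⊆ {G,H,X,Y,Z}.
F↔R: latent back-door arc(s) into F.
size 0: {}; under {} F still reaches {G,H,R,Z} ∋ R.
size 1: {G}, {H}, {X} …(+2); under {G} F still reaches {R,Z} ∋ R.
size 2: {G,H}, {G,X}, {G,Y} …(+7); under {G,H} F still reaches {R,Z} ∋ R.
F↔R cannot be blocked by any observed set — no back-door set.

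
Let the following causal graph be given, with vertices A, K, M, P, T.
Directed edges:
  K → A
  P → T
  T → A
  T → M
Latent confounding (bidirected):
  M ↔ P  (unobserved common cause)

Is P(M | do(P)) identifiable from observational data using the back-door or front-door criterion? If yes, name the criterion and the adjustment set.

desc(P)\{P}={A,M,T}; candidates ⊆ {K}.
P↔M: latent back-door arc(s) into P.
size 0: {}; under {} P still reaches {M} ∋ M.
size 1: {K}; under {K} P still reaches {M} ∋ M.
P↔M cannot be blocked by any observed set — no back-door set.
{T}: (i) intercepts every directed P→M path; (ii) no back-door P→{T}; (iii) {P} blocks every back-door {T}→M. Front-door holds.
P(M|do(P)) = Σ_{T} P(T|P) Σ_{P'} P(M|T,P')P(P').

P(M|do(P)): frontdoor, adjust for {T}.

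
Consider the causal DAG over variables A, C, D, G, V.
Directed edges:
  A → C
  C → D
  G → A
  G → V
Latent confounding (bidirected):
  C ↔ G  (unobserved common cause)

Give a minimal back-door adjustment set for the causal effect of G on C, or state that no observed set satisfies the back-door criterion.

G→C: no observed back-door set.

desc(G)\{G}={A,C,D,V}; candidates ⊆ {—}.
G↔C: latent back-door arc(s) into G.
size 0: {}; under {} G still reaches {C,D} ∋ C.
G↔C cannot be blocked by any observed set — no back-door set.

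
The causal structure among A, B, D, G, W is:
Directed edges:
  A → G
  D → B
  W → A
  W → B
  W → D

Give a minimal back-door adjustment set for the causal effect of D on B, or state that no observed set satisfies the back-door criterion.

D→B: minimal back-door set {W}.

desc(D)\{D}={B}; candidates ⊆ {A,G,W}.
size 0: {}; under {} D still reaches {A,B,G,W} ∋ B.
{W}: D⊥B given {W} in G with D→· removed — back-door holds.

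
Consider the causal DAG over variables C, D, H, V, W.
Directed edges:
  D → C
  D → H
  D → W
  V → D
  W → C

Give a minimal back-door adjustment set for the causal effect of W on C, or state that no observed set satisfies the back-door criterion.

desc(W)\{W}={C}; candidates ⊆ {D,H,V}.
size 0: {}; under {} W still reaches {C,D,H,V} ∋ C.
{D}: W⊥C given {D} in G with W→· removed — back-door holds.

W→C: minimal back-door set {D}.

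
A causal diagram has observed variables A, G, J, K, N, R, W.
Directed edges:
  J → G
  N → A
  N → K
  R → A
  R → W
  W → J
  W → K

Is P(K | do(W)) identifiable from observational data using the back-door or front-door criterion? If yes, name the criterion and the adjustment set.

P(K|do(W)): backdoor, adjust for ∅.

desc(W)\{W}={G,J,K}; candidates ⊆ {A,N,R}.
∅: W⊥K given ∅ in G with W→· removed — back-door holds.
P(K|do(W)) = P(K|W) — no adjustment needed.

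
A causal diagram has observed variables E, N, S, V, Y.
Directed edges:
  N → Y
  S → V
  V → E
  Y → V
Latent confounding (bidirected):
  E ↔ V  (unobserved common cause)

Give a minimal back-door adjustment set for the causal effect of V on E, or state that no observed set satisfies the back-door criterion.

V→E: no observed back-door set.

desc(V)\{V}={E}; candidates ⊆ {N,S,Y}.
V↔E: latent back-door arc(s) into V.
size 0: {}; under {} V still reaches {E,N,S,Y} ∋ E.
size 1: {N}, {S}, {Y}; under {N} V still reaches {E,S,Y} ∋ E.
size 2: {N,S}, {N,Y}, {S,Y}; under {N,S} V still reaches {E,Y} ∋ E.
V↔E cannot be blocked by any observed set — no back-door set.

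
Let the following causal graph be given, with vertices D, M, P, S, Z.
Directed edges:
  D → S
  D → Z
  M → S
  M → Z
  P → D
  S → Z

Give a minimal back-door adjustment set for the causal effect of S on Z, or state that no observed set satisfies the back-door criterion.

desc(S)\{S}={Z}; candidates ⊆ {D,M,P}.
size 0: {}; under {} S still reaches {D,M,P,Z} ∋ Z.
size 1: {D}, {M}, {P}; under {D} S still reaches {M,Z} ∋ Z.
{D,M}: S⊥Z given {D,M} in G with S→· removed — back-door holds.

S→Z: minimal back-door set {D, M}.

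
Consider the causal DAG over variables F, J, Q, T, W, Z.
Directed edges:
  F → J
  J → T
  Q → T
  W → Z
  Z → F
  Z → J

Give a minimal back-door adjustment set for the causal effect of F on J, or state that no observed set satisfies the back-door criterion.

F→J: minimal back-door set {Z}.

desc(F)\{F}={J,T}; candidates ⊆ {Q,W,Z}.
size 0: {}; under {} F still reaches {J,T,W,Z} ∋ J.
{Z}: F⊥J given {Z} in G with F→· removed — back-door holds.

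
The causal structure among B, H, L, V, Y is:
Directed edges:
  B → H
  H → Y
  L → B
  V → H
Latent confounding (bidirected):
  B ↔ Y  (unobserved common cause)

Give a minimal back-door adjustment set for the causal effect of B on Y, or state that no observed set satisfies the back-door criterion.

desc(B)\{B}={H,Y}; candidates ⊆ {L,V}.
B↔Y: latent back-door arc(s) into B.
size 0: {}; under {} B still reaches {L,Y} ∋ Y.
size 1: {L}, {V}; under {L} B still reaches {Y} ∋ Y.
size 2: {L,V}; under {L,V} B still reaches {Y} ∋ Y.
B↔Y cannot be blocked by any observed set — no back-door set.

B→Y: no observed back-door set.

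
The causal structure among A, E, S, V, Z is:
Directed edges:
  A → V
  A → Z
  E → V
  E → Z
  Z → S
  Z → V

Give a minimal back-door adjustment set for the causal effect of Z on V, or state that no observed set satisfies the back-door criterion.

Z→V: minimal back-door set {A, E}.

desc(Z)\{Z}={S,V}; candidates ⊆ {A,E}.
size 0: {}; under {} Z still reaches {A,E,V} ∋ V.
size 1: {A}, {E}; under {A} Z still reaches {E,V} ∋ V.
{A,E}: Z⊥V given {A,E} in G with Z→· removed — back-door holds.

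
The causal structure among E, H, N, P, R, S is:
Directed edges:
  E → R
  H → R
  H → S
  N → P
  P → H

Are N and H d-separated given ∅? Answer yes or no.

Bayes-Ball from N | ∅ reaches {H,P,R,S}.
H ∈ reach(N|∅) ⇒ N ⊥̸ H | ∅.

No — N and H are d-connected given ∅.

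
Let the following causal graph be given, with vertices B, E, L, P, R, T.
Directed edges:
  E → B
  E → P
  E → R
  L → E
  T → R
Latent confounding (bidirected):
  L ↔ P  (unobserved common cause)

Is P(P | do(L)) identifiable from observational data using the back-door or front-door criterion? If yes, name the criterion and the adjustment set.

desc(L)\{L}={B,E,P,R}; candidates ⊆ {T}.
L↔P: latent back-door arc(s) into L.
size 0: {}; under {} L still reaches {P} ∋ P.
size 1: {T}; under {T} L still reaches {P} ∋ P.
L↔P cannot be blocked by any observed set — no back-door set.
{E}: (i) intercepts every directed L→P path; (ii) no back-door L→{E}; (iii) {L} blocks every back-door {E}→P. Front-door holds.
P(P|do(L)) = Σ_{E} P(E|L) Σ_{L'} P(P|E,L')P(L').

P(P|do(L)): frontdoor, adjust for {E}.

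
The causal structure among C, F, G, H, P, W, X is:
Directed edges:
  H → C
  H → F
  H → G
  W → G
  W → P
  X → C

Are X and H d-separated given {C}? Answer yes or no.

Bayes-Ball from X | {C} reaches {F,G,H}.
H ∈ reach(X|{C}) ⇒ X ⊥̸ H | {C}.

No — X and H are d-connected given {C}.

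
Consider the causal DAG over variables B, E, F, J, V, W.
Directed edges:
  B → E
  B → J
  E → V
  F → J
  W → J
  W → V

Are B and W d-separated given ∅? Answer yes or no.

Yes — B ⊥ W | ∅.

Bayes-Ball from B | ∅ reaches {E,J,V}.
W ∉ reach(B|∅) ⇒ B ⊥ W | ∅.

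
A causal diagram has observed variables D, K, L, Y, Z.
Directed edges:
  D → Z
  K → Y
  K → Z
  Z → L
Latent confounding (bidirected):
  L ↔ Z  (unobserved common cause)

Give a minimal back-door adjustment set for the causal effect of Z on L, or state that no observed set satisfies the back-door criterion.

desc(Z)\{Z}={L}; candidates ⊆ {D,K,Y}.
Z↔L: latent back-door arc(s) into Z.
size 0: {}; under {} Z still reaches {D,K,L,Y} ∋ L.
size 1: {D}, {K}, {Y}; under {D} Z still reaches {K,L,Y} ∋ L.
size 2: {D,K}, {D,Y}, {K,Y}; under {D,K} Z still reaches {L} ∋ L.
Z↔L cannot be blocked by any observed set — no back-door set.

Z→L: no observed back-door set.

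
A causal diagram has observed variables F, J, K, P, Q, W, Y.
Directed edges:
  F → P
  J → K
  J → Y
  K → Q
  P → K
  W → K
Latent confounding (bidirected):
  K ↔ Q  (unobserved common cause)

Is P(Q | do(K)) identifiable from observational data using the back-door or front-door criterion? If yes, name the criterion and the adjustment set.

P(Q|do(K)): not identifiable (no BD/FD set).

desc(K)\{K}={Q}; candidates ⊆ {F,J,P,W,Y}.
K↔Q: latent back-door arc(s) into K.
size 0: {}; under {} K still reaches {F,J,P,Q,W,Y} ∋ Q.
size 1: {F}, {J}, {P} …(+2); under {F} K still reaches {J,P,Q,W,Y} ∋ Q.
size 2: {F,J}, {F,P}, {F,W} …(+7); under {F,J} K still reaches {P,Q,W} ∋ Q.
K↔Q cannot be blocked by any observed set — no back-door set.
No mediator lies on a directed K→…→Q path.
Neither criterion identifies P(Q|do(K)) in this graph.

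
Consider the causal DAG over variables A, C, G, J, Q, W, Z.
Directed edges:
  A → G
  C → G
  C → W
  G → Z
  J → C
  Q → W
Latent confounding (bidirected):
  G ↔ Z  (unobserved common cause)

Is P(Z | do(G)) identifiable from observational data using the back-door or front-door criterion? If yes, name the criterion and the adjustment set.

desc(G)\{G}={Z}; candidates ⊆ {A,C,J,Q,W}.
G↔Z: latent back-door arc(s) into G.
size 0: {}; under {} G still reaches {A,C,J,W,Z} ∋ Z.
size 1: {A}, {C}, {J} …(+2); under {A} G still reaches {C,J,W,Z} ∋ Z.
size 2: {A,C}, {A,J}, {A,Q} …(+7); under {A,C} G still reaches {Z} ∋ Z.
G↔Z cannot be blocked by any observed set — no back-door set.
No mediator lies on a directed G→…→Z path.
Neither criterion identifies P(Z|do(G)) in this graph.

P(Z|do(G)): not identifiable (no BD/FD set).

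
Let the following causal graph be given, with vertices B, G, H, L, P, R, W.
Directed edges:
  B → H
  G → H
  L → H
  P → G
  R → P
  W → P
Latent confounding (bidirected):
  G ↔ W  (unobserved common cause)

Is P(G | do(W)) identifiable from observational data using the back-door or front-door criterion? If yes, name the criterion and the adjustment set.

desc(W)\{W}={G,H,P}; candidates ⊆ {B,L,R}.
W↔G: latent back-door arc(s) into W.
size 0: {}; under {} W still reaches {G,H} ∋ G.
size 1: {B}, {L}, {R}; under {B} W still reaches {G,H} ∋ G.
size 2: {B,L}, {B,R}, {L,R}; under {B,L} W still reaches {G,H} ∋ G.
W↔G cannot be blocked by any observed set — no back-door set.
{P}: (i) intercepts every directed W→G path; (ii) no back-door W→{P}; (iii) {W} blocks every back-door {P}→G. Front-door holds.
P(G|do(W)) = Σ_{P} P(P|W) Σ_{W'} P(G|P,W')P(W').

P(G|do(W)): frontdoor, adjust for {P}.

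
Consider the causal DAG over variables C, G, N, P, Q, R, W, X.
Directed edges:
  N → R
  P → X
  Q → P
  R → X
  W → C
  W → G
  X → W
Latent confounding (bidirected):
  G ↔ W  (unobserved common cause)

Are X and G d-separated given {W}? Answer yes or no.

No — X and G are d-connected given {W}.

Bayes-Ball from X | {W} reaches {G,N,P,Q,R}.
G ∈ reach(X|{W}) ⇒ X ⊥̸ G | {W}.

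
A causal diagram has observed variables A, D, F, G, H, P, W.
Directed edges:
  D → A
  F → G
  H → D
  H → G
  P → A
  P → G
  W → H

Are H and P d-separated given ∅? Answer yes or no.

Yes — H ⊥ P | ∅.

Bayes-Ball from H | ∅ reaches {A,D,G,W}.
P ∉ reach(H|∅) ⇒ H ⊥ P | ∅.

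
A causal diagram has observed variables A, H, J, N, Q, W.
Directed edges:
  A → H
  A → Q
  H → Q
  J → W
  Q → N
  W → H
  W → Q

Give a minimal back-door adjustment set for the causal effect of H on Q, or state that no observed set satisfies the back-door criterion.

H→Q: minimal back-door set {A, W}.

desc(H)\{H}={N,Q}; candidates ⊆ {A,J,W}.
size 0: {}; under {} H still reaches {A,J,N,Q,W} ∋ Q.
size 1: {A}, {J}, {W}; under {A} H still reaches {J,N,Q,W} ∋ Q.
{A,W}: H⊥Q given {A,W} in G with H→· removed — back-door holds.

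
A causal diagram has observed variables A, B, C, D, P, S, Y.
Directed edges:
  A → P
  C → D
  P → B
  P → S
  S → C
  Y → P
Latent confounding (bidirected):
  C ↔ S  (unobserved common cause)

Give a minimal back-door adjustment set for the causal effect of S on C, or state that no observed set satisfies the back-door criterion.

S→C: no observed back-door set.

desc(S)\{S}={C,D}; candidates ⊆ {A,B,P,Y}.
S↔C: latent back-door arc(s) into S.
size 0: {}; under {} S still reaches {A,B,C,D,P,Y} ∋ C.
size 1: {A}, {B}, {P} …(+1); under {A} S still reaches {B,C,D,P,Y} ∋ C.
size 2: {A,B}, {A,P}, {A,Y} …(+3); under {A,B} S still reaches {C,D,P,Y} ∋ C.
S↔C cannot be blocked by any observed set — no back-door set.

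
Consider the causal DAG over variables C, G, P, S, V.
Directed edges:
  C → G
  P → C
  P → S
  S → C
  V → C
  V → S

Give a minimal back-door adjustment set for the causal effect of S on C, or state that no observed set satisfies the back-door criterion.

desc(S)\{S}={C,G}; candidates ⊆ {P,V}.
size 0: {}; under {} S still reaches {C,G,P,V} ∋ C.
size 1: {P}, {V}; under {P} S still reaches {C,G,V} ∋ C.
{P,V}: S⊥C given {P,V} in G with S→· removed — back-door holds.

S→C: minimal back-door set {P, V}.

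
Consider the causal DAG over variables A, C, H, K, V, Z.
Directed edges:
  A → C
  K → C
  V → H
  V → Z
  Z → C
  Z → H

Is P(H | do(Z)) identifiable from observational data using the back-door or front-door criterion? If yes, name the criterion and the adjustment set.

P(H|do(Z)): backdoor, adjust for {V}.

desc(Z)\{Z}={C,H}; candidates ⊆ {A,K,V}.
size 0: {}; under {} Z still reaches {H,V} ∋ H.
{V}: Z⊥H given {V} in G with Z→· removed — back-door holds.
P(H|do(Z)) = Σ_{V} P(H|Z,V)·P(V).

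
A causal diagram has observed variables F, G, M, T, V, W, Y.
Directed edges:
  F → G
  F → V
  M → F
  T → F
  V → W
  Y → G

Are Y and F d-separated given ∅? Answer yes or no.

Bayes-Ball from Y | ∅ reaches {G}.
F ∉ reach(Y|∅) ⇒ Y ⊥ F | ∅.

Yes — Y ⊥ F | ∅.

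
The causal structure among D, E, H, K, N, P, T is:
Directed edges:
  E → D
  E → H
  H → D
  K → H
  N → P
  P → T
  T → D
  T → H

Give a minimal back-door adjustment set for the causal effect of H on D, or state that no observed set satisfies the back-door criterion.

desc(H)\{H}={D}; candidates ⊆ {E,K,N,P,T}.
size 0: {}; under {} H still reaches {D,E,K,N,P,T} ∋ D.
size 1: {E}, {K}, {N} …(+2); under {E} H still reaches {D,K,N,P,T} ∋ D.
{E,T}: H⊥D given {E,T} in G with H→· removed — back-door holds.

H→D: minimal back-door set {E, T}.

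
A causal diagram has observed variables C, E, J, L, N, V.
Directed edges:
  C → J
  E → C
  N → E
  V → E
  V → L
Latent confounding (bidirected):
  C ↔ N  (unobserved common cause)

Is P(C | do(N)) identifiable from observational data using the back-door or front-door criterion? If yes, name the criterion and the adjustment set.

P(C|do(N)): frontdoor, adjust for {E}.

desc(N)\{N}={C,E,J}; candidates ⊆ {L,V}.
N↔C: latent back-door arc(s) into N.
size 0: {}; under {} N still reaches {C,J} ∋ C.
size 1: {L}, {V}; under {L} N still reaches {C,J} ∋ C.
size 2: {L,V}; under {L,V} N still reaches {C,J} ∋ C.
N↔C cannot be blocked by any observed set — no back-door set.
{E}: (i) intercepts every directed N→C path; (ii) no back-door N→{E}; (iii) {N} blocks every back-door {E}→C. Front-door holds.
P(C|do(N)) = Σ_{E} P(E|N) Σ_{N'} P(C|E,N')P(N').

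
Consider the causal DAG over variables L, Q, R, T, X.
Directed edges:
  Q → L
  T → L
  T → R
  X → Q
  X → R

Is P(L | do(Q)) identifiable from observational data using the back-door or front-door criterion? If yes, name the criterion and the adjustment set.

P(L|do(Q)): backdoor, adjust for ∅.

desc(Q)\{Q}={L}; candidates ⊆ {R,T,X}.
∅: Q⊥L given ∅ in G with Q→· removed — back-door holds.
P(L|do(Q)) = P(L|Q) — no adjustment needed.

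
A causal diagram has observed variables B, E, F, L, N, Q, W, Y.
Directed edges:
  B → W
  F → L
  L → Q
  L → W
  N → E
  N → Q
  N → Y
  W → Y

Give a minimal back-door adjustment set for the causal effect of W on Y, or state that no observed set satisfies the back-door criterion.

desc(W)\{W}={Y}; candidates ⊆ {B,E,F,L,N,Q}.
∅: W⊥Y given ∅ in G with W→· removed — back-door holds.

W→Y: minimal back-door set ∅.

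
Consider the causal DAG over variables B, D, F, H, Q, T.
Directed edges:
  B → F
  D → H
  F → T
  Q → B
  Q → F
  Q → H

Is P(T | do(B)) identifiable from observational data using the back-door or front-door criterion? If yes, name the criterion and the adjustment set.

P(T|do(B)): backdoor, adjust for {Q}.

desc(B)\{B}={F,T}; candidates ⊆ {D,H,Q}.
size 0: {}; under {} B still reaches {F,H,Q,T} ∋ T.
{Q}: B⊥T given {Q} in G with B→· removed — back-door holds.
P(T|do(B)) = Σ_{Q} P(T|B,Q)·P(Q).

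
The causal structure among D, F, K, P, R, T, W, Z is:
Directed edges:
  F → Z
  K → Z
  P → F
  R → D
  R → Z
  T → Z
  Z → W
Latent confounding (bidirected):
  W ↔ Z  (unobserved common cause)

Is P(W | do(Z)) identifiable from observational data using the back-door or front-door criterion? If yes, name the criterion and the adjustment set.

desc(Z)\{Z}={W}; candidates ⊆ {D,F,K,P,R,T}.
Z↔W: latent back-door arc(s) into Z.
size 0: {}; under {} Z still reaches {D,F,K,P,R,T,W} ∋ W.
size 1: {D}, {F}, {K} …(+3); under {D} Z still reaches {F,K,P,R,T,W} ∋ W.
size 2: {D,F}, {D,K}, {D,P} …(+12); under {D,F} Z still reaches {K,R,T,W} ∋ W.
Z↔W cannot be blocked by any observed set — no back-door set.
No mediator lies on a directed Z→…→W path.
Neither criterion identifies P(W|do(Z)) in this graph.

P(W|do(Z)): not identifiable (no BD/FD set).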